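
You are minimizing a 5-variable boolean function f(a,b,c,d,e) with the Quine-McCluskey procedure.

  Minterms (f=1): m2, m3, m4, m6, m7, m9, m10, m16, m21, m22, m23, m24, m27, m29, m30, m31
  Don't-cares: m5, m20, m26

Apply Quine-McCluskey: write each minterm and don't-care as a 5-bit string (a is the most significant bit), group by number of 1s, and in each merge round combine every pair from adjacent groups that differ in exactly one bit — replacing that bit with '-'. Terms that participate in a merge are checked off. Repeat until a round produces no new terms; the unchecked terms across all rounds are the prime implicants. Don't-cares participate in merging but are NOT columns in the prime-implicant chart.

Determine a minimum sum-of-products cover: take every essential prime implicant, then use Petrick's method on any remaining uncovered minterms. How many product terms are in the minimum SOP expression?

7

size-2^0 implicants → 00010(✓)  00011(✓)  00100(✓)  00101(✓)  00110(✓)  00111(✓)  01001  01010(✓)  10000(✓)  10100(✓)  10101(✓)  10110(✓)  10111(✓)  11000(✓)  11010(✓)  11011(✓)  11101(✓)  11110(✓)  11111(✓)
size-2^1 implicants → -0100(✓)  -0101(✓)  -0110(✓)  -0111(✓)  -1010  0-010  00-10(✓)  00-11(✓)  0001-(✓)  001-0(✓)  001-1(✓)  0010-(✓)  0011-(✓)  1-000  1-101(✓)  1-110(✓)  1-111(✓)  10-00  101-0(✓)  101-1(✓)  1010-(✓)  1011-(✓)  11-10(✓)  11-11(✓)  110-0  1101-(✓)  111-1(✓)  1111-(✓)
size-2^2 implicants → -01-0(✓)  -01-1(✓)  -010-(✓)  -011-(✓)  00-1-  001--(✓)  1-1-1  1-11-  101--(✓)  11-1-
size-2^3 implicants → -01--
Unchecked terms (primes): -01--, -1010, 0-010, 00-1-, 01001, 1-000, 1-1-1, 1-11-, 10-00, 11-1-, 110-0
Minterm coverage:
  m2 ⊆ 0-010,00-1-
  m3 ⊆ 00-1- [E]
  m4 ⊆ -01-- [E]
  m6 ⊆ -01--,00-1-
  m7 ⊆ -01--,00-1-
  m9 ⊆ 01001 [E]
  m10 ⊆ -1010,0-010
  m16 ⊆ 1-000,10-00
  m21 ⊆ -01--,1-1-1
  m22 ⊆ -01--,1-11-
  m23 ⊆ -01--,1-1-1,1-11-
  m24 ⊆ 1-000,110-0
  m27 ⊆ 11-1- [E]
  m29 ⊆ 1-1-1 [E]
  m30 ⊆ 1-11-,11-1-
  m31 ⊆ 1-1-1,1-11-,11-1-
E = {-01--, 00-1-, 01001, 1-1-1, 11-1-}
Petrick residual → -1010, 1-000
Cover = b'c + bc'de' + a'b'd + a'bc'd'e + ac'd'e' + ace + abd  |cover|=7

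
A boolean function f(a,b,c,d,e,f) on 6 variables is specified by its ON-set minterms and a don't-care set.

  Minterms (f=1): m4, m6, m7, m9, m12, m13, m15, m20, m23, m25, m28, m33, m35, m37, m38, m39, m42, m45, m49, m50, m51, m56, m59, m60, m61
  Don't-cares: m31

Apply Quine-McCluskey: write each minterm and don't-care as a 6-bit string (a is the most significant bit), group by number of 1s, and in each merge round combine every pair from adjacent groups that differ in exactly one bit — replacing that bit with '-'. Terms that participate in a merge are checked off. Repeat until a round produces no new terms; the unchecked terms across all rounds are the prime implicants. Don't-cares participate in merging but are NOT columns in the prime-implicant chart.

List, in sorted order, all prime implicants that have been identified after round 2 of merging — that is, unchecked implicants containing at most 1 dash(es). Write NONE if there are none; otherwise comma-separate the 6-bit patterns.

-01101, -11100, 0-1001, 0001-0, 001-01, 0011-1, 00110-, 1-1101, 10-101, 101010, 11-011, 11001-, 111-00, 11110-

Round 0: 000100✓ 000110✓ 000111✓ 001001✓ 001100✓ 001101✓ 001111✓ 010100✓ 010111✓ 011001✓ 011100✓ 011111✓ 100001✓ 100011✓ 100101✓ 100110✓ 100111✓ 101010 101101✓ 110001✓ 110010✓ 110011✓ 111000✓ 111011✓ 111100✓ 111101✓
Round 1: -00110✓ -00111✓ -01101 -11100 0-0100✓ 0-0111✓ 0-1001 0-1100✓ 0-1111✓ 00-100✓ 00-111✓ 0001-0 00011-✓ 001-01 0011-1 00110- 01-100✓ 01-111✓ 1-0001✓ 1-0011✓ 1-1101 10-101 100-01✓ 100-11✓ 1000-1✓ 1001-1✓ 10011-✓ 11-011 1100-1✓ 11001- 111-00 11110-
Round 2: -0011- 0--100 0--111 1-00-1 100--1
PIs = {-0011-, -01101, -11100, 0--100, 0--111, 0-1001, 0001-0, 001-01, 0011-1, 00110-, 1-00-1, 1-1101, 10-101, 100--1, 101010, 11-011, 11001-, 111-00, 11110-}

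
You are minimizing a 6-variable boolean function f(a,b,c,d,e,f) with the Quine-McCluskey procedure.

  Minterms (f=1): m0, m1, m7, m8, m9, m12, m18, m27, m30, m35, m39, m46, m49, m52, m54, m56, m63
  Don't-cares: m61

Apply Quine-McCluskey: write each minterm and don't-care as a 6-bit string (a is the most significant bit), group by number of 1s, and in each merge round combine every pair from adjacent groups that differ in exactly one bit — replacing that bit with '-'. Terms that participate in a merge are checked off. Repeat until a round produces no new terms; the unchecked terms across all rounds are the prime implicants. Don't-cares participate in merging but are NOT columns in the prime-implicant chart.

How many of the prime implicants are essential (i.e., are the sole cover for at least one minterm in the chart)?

12

size-2^0 implicants → 000000(✓)  000001(✓)  000111(✓)  001000(✓)  001001(✓)  001100(✓)  010010  011011  011110  100011(✓)  100111(✓)  101110  110001  110100(✓)  110110(✓)  111000  111101(✓)  111111(✓)
size-2^1 implicants → -00111  00-000(✓)  00-001(✓)  00000-(✓)  001-00  00100-(✓)  100-11  1101-0  1111-1
size-2^2 implicants → 00-00-
Unchecked terms (primes): -00111, 00-00-, 001-00, 010010, 011011, 011110, 100-11, 101110, 110001, 1101-0, 111000, 1111-1
Minterm coverage:
  m0 ⊆ 00-00- [E]
  m1 ⊆ 00-00- [E]
  m7 ⊆ -00111 [E]
  m8 ⊆ 00-00-,001-00
  m9 ⊆ 00-00- [E]
  m12 ⊆ 001-00 [E]
  m18 ⊆ 010010 [E]
  m27 ⊆ 011011 [E]
  m30 ⊆ 011110 [E]
  m35 ⊆ 100-11 [E]
  m39 ⊆ -00111,100-11
  m46 ⊆ 101110 [E]
  m49 ⊆ 110001 [E]
  m52 ⊆ 1101-0 [E]
  m54 ⊆ 1101-0 [E]
  m56 ⊆ 111000 [E]
  m63 ⊆ 1111-1 [E]
E = {-00111, 00-00-, 001-00, 010010, 011011, 011110, 100-11, 101110, 110001, 1101-0, 111000, 1111-1}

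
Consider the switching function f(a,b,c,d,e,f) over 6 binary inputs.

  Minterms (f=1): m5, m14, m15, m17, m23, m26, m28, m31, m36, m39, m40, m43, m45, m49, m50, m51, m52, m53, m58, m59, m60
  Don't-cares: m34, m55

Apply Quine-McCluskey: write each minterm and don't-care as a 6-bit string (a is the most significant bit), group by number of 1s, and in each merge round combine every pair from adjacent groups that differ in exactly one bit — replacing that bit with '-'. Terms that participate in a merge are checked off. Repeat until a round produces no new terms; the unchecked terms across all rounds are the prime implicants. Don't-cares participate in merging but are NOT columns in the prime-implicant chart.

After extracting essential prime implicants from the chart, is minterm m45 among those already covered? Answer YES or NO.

YES

[col 0] 000101, 001110*, 001111*, 010001*, 010111*, 011010*, 011100*, 011111*, 100010*, 100100*, 100111*, 101000, 101011*, 101101, 110001*, 110010*, 110011*, 110100*, 110101*, 110111*, 111010*, 111011*, 111100*
[col 1] -10001, -10111, -11010, -11100, 0-1111, 00111-, 01-111, 1-0010, 1-0100, 1-0111, 1-1011, 11-010*, 11-011*, 11-100, 110-01*, 110-11*, 1100-1*, 11001-*, 1101-1*, 11010-, 11101-*
[col 2] 11-01-, 110--1
Prime implicants: -10001, -10111, -11010, -11100, 0-1111, 000101, 00111-, 01-111, 1-0010, 1-0100, 1-0111, 1-1011, 101000, 101101, 11-01-, 11-100, 110--1, 11010-
PI chart (minterm → PIs covering it):
  5 | 000101  (sole → essential)
  14 | 00111-  (sole → essential)
  15 | 0-1111,00111-
  17 | -10001  (sole → essential)
  23 | -10111,01-111
  26 | -11010  (sole → essential)
  28 | -11100  (sole → essential)
  31 | 0-1111,01-111
  36 | 1-0100  (sole → essential)
  39 | 1-0111  (sole → essential)
  40 | 101000  (sole → essential)
  43 | 1-1011  (sole → essential)
  45 | 101101  (sole → essential)
  49 | -10001,110--1
  50 | 1-0010,11-01-
  51 | 11-01-,110--1
  52 | 1-0100,11-100,11010-
  53 | 110--1,11010-
  58 | -11010,11-01-
  59 | 1-1011,11-01-
  60 | -11100,11-100
Essential prime implicants: -10001, -11010, -11100, 000101, 00111-, 1-0100, 1-0111, 1-1011, 101000, 101101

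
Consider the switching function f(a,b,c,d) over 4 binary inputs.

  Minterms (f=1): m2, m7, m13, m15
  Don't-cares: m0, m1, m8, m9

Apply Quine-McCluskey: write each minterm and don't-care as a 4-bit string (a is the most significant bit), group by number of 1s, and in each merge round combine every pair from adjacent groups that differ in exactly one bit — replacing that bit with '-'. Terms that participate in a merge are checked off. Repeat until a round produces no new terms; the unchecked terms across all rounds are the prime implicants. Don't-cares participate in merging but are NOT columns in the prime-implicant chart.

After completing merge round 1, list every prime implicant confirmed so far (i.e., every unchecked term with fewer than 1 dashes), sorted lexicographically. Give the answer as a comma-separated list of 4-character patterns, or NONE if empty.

Round 0: 0000✓ 0001✓ 0010✓ 0111✓ 1000✓ 1001✓ 1101✓ 1111✓
Round 1: -000✓ -001✓ -111 00-0 000-✓ 1-01 100-✓ 11-1
Round 2: -00-
PIs = {-00-, -111, 00-0, 1-01, 11-1}

NONE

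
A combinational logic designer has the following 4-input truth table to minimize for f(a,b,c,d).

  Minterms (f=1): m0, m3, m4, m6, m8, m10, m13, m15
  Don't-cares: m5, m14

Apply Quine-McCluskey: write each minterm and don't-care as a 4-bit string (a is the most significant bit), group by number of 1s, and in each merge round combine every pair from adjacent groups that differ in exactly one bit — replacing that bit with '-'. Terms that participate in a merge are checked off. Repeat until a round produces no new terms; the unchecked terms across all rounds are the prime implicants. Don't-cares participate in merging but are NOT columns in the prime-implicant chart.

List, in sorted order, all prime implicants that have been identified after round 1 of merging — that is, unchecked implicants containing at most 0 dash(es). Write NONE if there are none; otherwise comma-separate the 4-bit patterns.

Round 0: 0000✓ 0011 0100✓ 0101✓ 0110✓ 1000✓ 1010✓ 1101✓ 1110✓ 1111✓
Round 1: -000 -101 -110 0-00 01-0 010- 1-10 10-0 11-1 111-
PIs = {-000, -101, -110, 0-00, 0011, 01-0, 010-, 1-10, 10-0, 11-1, 111-}

0011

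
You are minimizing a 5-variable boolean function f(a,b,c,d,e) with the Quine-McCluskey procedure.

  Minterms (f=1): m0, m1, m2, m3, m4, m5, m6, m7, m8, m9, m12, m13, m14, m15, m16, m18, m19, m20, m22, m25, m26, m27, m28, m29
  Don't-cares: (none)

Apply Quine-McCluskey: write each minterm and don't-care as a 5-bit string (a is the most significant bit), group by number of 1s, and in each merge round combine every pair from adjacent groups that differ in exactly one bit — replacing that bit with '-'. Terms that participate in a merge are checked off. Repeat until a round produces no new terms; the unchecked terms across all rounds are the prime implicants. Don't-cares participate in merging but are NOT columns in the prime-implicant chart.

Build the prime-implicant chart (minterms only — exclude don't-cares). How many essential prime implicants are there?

[col 0] 00000*, 00001*, 00010*, 00011*, 00100*, 00101*, 00110*, 00111*, 01000*, 01001*, 01100*, 01101*, 01110*, 01111*, 10000*, 10010*, 10011*, 10100*, 10110*, 11001*, 11010*, 11011*, 11100*, 11101*
[col 1] -0000*, -0010*, -0011*, -0100*, -0110*, -1001*, -1100*, -1101*, 0-000*, 0-001*, 0-100*, 0-101*, 0-110*, 0-111*, 00-00*, 00-01*, 00-10*, 00-11*, 000-0*, 000-1*, 0000-*, 0001-*, 001-0*, 001-1*, 0010-*, 0011-*, 01-00*, 01-01*, 0100-*, 011-0*, 011-1*, 0110-*, 0111-*, 1-010*, 1-011*, 1-100*, 10-00*, 10-10*, 100-0*, 1001-*, 101-0*, 11-01*, 110-1, 1101-*, 1110-*
[col 2] --100, -0-00*, -0-10*, -00-0*, -001-, -01-0*, -1-01, -110-, 0--00*, 0--01*, 0-00-*, 0-1-0*, 0-1-1*, 0-10-*, 0-11-*, 00--0*, 00--1*, 00-0-*, 00-1-*, 000--*, 001--*, 01-0-*, 011--*, 1-01-, 10--0*
[col 3] -0--0, 0--0-, 0-1--, 00---
Prime implicants: --100, -0--0, -001-, -1-01, -110-, 0--0-, 0-1--, 00---, 1-01-, 110-1
PI chart (minterm → PIs covering it):
  0 | -0--0,0--0-,00---
  1 | 0--0-,00---
  2 | -0--0,-001-,00---
  3 | -001-,00---
  4 | --100,-0--0,0--0-,0-1--,00---
  5 | 0--0-,0-1--,00---
  6 | -0--0,0-1--,00---
  7 | 0-1--,00---
  8 | 0--0-  (sole → essential)
  9 | -1-01,0--0-
  12 | --100,-110-,0--0-,0-1--
  13 | -1-01,-110-,0--0-,0-1--
  14 | 0-1--  (sole → essential)
  15 | 0-1--  (sole → essential)
  16 | -0--0  (sole → essential)
  18 | -0--0,-001-,1-01-
  19 | -001-,1-01-
  20 | --100,-0--0
  22 | -0--0  (sole → essential)
  25 | -1-01,110-1
  26 | 1-01-  (sole → essential)
  27 | 1-01-,110-1
  28 | --100,-110-
  29 | -1-01,-110-
Essential prime implicants: -0--0, 0--0-, 0-1--, 1-01-

4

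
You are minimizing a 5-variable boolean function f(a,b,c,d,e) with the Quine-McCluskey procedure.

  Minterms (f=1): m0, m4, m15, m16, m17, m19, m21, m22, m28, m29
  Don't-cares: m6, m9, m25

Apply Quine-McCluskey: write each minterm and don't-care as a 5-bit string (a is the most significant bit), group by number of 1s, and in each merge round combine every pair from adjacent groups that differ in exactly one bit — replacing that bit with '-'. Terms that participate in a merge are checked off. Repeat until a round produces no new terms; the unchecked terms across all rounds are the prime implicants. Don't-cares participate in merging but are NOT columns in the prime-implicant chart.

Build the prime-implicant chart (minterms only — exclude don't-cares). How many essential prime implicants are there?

size-2^0 implicants → 00000(✓)  00100(✓)  00110(✓)  01001(✓)  01111  10000(✓)  10001(✓)  10011(✓)  10101(✓)  10110(✓)  11001(✓)  11100(✓)  11101(✓)
size-2^1 implicants → -0000  -0110  -1001  00-00  001-0  1-001(✓)  1-101(✓)  10-01(✓)  100-1  1000-  11-01(✓)  1110-
size-2^2 implicants → 1--01
Unchecked terms (primes): -0000, -0110, -1001, 00-00, 001-0, 01111, 1--01, 100-1, 1000-, 1110-
Minterm coverage:
  m0 ⊆ -0000,00-00
  m4 ⊆ 00-00,001-0
  m15 ⊆ 01111 [E]
  m16 ⊆ -0000,1000-
  m17 ⊆ 1--01,100-1,1000-
  m19 ⊆ 100-1 [E]
  m21 ⊆ 1--01 [E]
  m22 ⊆ -0110 [E]
  m28 ⊆ 1110- [E]
  m29 ⊆ 1--01,1110-
E = {-0110, 01111, 1--01, 100-1, 1110-}

5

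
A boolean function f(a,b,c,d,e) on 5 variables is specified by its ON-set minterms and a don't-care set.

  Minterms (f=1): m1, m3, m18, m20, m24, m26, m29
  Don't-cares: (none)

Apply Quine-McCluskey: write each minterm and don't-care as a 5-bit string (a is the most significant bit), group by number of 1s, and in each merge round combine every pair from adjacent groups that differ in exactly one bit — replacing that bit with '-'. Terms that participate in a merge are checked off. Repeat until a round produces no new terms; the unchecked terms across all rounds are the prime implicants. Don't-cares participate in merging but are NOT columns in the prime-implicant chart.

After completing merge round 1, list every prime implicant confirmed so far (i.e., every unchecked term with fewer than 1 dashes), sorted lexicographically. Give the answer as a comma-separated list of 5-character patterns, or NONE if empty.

size-2^0 implicants → 00001(✓)  00011(✓)  10010(✓)  10100  11000(✓)  11010(✓)  11101
size-2^1 implicants → 000-1  1-010  110-0
Unchecked terms (primes): 000-1, 1-010, 10100, 110-0, 11101

10100, 11101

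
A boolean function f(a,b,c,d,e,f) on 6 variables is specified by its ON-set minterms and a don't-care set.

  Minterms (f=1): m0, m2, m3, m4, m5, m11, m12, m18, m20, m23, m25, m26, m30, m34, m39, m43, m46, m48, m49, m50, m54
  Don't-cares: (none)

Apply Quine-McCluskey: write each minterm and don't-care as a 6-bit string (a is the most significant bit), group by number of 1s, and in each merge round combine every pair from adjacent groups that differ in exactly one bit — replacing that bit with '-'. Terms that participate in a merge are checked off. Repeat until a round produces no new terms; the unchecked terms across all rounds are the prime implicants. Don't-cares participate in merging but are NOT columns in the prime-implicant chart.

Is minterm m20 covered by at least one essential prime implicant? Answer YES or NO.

Round 0: 000000✓ 000010✓ 000011✓ 000100✓ 000101✓ 001011✓ 001100✓ 010010✓ 010100✓ 010111 011001 011010✓ 011110✓ 100010✓ 100111 101011✓ 101110 110000✓ 110001✓ 110010✓ 110110✓
Round 1: -00010✓ -01011 -10010✓ 0-0010✓ 0-0100 00-011 00-100 000-00 0000-0 00001- 00010- 01-010 011-10 1-0010✓ 110-10 1100-0 11000-
Round 2: --0010
PIs = {--0010, -01011, 0-0100, 00-011, 00-100, 000-00, 0000-0, 00001-, 00010-, 01-010, 010111, 011-10, 011001, 100111, 101110, 110-10, 1100-0, 11000-}
Coverage chart:
  m0: 000-00,0000-0
  m2: --0010,0000-0,00001-
  m3: 00-011,00001-
  m4: 0-0100,00-100,000-00,00010-
  m5: 00010- ←essential
  m11: -01011,00-011
  m12: 00-100 ←essential
  m18: --0010,01-010
  m20: 0-0100 ←essential
  m23: 010111 ←essential
  m25: 011001 ←essential
  m26: 01-010,011-10
  m30: 011-10 ←essential
  m34: --0010 ←essential
  m39: 100111 ←essential
  m43: -01011 ←essential
  m46: 101110 ←essential
  m48: 1100-0,11000-
  m49: 11000- ←essential
  m50: --0010,110-10,1100-0
  m54: 110-10 ←essential
Essential: --0010, -01011, 0-0100, 00-100, 00010-, 010111, 011-10, 011001, 100111, 101110, 110-10, 11000-

YES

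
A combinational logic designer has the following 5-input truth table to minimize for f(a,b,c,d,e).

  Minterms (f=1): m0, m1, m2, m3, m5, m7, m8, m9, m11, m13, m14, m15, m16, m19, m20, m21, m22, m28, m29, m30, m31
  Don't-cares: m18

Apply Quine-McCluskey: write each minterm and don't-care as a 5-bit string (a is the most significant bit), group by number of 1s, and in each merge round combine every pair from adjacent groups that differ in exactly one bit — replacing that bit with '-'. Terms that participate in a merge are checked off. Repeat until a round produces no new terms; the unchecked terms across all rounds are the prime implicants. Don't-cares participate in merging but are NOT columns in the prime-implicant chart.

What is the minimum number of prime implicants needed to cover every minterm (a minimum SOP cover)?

size-2^0 implicants → 00000(✓)  00001(✓)  00010(✓)  00011(✓)  00101(✓)  00111(✓)  01000(✓)  01001(✓)  01011(✓)  01101(✓)  01110(✓)  01111(✓)  10000(✓)  10010(✓)  10011(✓)  10100(✓)  10101(✓)  10110(✓)  11100(✓)  11101(✓)  11110(✓)  11111(✓)
size-2^1 implicants → -0000(✓)  -0010(✓)  -0011(✓)  -0101(✓)  -1101(✓)  -1110(✓)  -1111(✓)  0-000(✓)  0-001(✓)  0-011(✓)  0-101(✓)  0-111(✓)  00-01(✓)  00-11(✓)  000-0(✓)  000-1(✓)  0000-(✓)  0001-(✓)  001-1(✓)  01-01(✓)  01-11(✓)  010-1(✓)  0100-(✓)  011-1(✓)  0111-(✓)  1-100(✓)  1-101(✓)  1-110(✓)  10-00(✓)  10-10(✓)  100-0(✓)  1001-(✓)  101-0(✓)  1010-(✓)  111-0(✓)  111-1(✓)  1110-(✓)  1111-(✓)
size-2^2 implicants → --101  -00-0  -001-  -11-1  -111-  0--01(✓)  0--11(✓)  0-0-1(✓)  0-00-  0-1-1(✓)  00--1(✓)  000--  01--1(✓)  1-1-0  1-10-  10--0  111--
size-2^3 implicants → 0---1
Unchecked terms (primes): --101, -00-0, -001-, -11-1, -111-, 0---1, 0-00-, 000--, 1-1-0, 1-10-, 10--0, 111--
Minterm coverage:
  m0 ⊆ -00-0,0-00-,000--
  m1 ⊆ 0---1,0-00-,000--
  m2 ⊆ -00-0,-001-,000--
  m3 ⊆ -001-,0---1,000--
  m5 ⊆ --101,0---1
  m7 ⊆ 0---1 [E]
  m8 ⊆ 0-00- [E]
  m9 ⊆ 0---1,0-00-
  m11 ⊆ 0---1 [E]
  m13 ⊆ --101,-11-1,0---1
  m14 ⊆ -111- [E]
  m15 ⊆ -11-1,-111-,0---1
  m16 ⊆ -00-0,10--0
  m19 ⊆ -001- [E]
  m20 ⊆ 1-1-0,1-10-,10--0
  m21 ⊆ --101,1-10-
  m22 ⊆ 1-1-0,10--0
  m28 ⊆ 1-1-0,1-10-,111--
  m29 ⊆ --101,-11-1,1-10-,111--
  m30 ⊆ -111-,1-1-0,111--
  m31 ⊆ -11-1,-111-,111--
E = {-001-, -111-, 0---1, 0-00-}
Petrick residual → 1-10-, 10--0
Cover = b'c'd + bcd + a'e + a'c'd' + acd' + ab'e'  |cover|=6

6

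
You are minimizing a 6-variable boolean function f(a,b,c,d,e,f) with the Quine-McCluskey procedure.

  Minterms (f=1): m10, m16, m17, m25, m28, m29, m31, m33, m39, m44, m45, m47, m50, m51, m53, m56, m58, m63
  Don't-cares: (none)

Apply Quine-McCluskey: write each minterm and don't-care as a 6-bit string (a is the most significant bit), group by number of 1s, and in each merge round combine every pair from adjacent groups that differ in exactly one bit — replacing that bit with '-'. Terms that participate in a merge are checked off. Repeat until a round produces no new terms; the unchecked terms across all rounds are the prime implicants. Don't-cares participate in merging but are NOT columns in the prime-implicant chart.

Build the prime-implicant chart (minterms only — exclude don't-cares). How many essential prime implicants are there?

size-2^0 implicants → 001010  010000(✓)  010001(✓)  011001(✓)  011100(✓)  011101(✓)  011111(✓)  100001  100111(✓)  101100(✓)  101101(✓)  101111(✓)  110010(✓)  110011(✓)  110101  111000(✓)  111010(✓)  111111(✓)
size-2^1 implicants → -11111  01-001  01000-  011-01  0111-1  01110-  1-1111  10-111  1011-1  10110-  11-010  11001-  1110-0
Unchecked terms (primes): -11111, 001010, 01-001, 01000-, 011-01, 0111-1, 01110-, 1-1111, 10-111, 100001, 1011-1, 10110-, 11-010, 11001-, 110101, 1110-0
Minterm coverage:
  m10 ⊆ 001010 [E]
  m16 ⊆ 01000- [E]
  m17 ⊆ 01-001,01000-
  m25 ⊆ 01-001,011-01
  m28 ⊆ 01110- [E]
  m29 ⊆ 011-01,0111-1,01110-
  m31 ⊆ -11111,0111-1
  m33 ⊆ 100001 [E]
  m39 ⊆ 10-111 [E]
  m44 ⊆ 10110- [E]
  m45 ⊆ 1011-1,10110-
  m47 ⊆ 1-1111,10-111,1011-1
  m50 ⊆ 11-010,11001-
  m51 ⊆ 11001- [E]
  m53 ⊆ 110101 [E]
  m56 ⊆ 1110-0 [E]
  m58 ⊆ 11-010,1110-0
  m63 ⊆ -11111,1-1111
E = {001010, 01000-, 01110-, 10-111, 100001, 10110-, 11001-, 110101, 1110-0}

9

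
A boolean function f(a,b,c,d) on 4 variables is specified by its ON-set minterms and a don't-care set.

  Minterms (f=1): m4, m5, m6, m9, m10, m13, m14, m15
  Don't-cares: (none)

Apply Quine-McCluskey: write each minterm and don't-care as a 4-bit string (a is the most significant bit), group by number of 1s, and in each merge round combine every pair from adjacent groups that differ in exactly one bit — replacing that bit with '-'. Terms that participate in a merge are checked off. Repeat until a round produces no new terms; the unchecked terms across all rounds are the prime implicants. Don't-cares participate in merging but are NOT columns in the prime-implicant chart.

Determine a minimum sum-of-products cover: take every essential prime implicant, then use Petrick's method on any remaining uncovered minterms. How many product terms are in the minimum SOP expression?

5

[col 0] 0100*, 0101*, 0110*, 1001*, 1010*, 1101*, 1110*, 1111*
[col 1] -101, -110, 01-0, 010-, 1-01, 1-10, 11-1, 111-
Prime implicants: -101, -110, 01-0, 010-, 1-01, 1-10, 11-1, 111-
PI chart (minterm → PIs covering it):
  4 | 01-0,010-
  5 | -101,010-
  6 | -110,01-0
  9 | 1-01  (sole → essential)
  10 | 1-10  (sole → essential)
  13 | -101,1-01,11-1
  14 | -110,1-10,111-
  15 | 11-1,111-
Essential prime implicants: 1-01, 1-10
Petrick residual → -101, 01-0, 11-1
Minimum SOP uses 5 PIs: bc'd + a'bd' + ac'd + acd' + abd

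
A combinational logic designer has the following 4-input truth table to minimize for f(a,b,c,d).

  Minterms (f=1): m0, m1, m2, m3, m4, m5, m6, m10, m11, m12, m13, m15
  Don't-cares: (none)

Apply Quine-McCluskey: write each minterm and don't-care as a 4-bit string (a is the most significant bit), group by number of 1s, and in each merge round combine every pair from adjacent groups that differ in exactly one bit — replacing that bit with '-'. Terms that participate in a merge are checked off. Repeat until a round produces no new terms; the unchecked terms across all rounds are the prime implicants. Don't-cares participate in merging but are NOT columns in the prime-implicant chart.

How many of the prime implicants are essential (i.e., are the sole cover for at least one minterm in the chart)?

3

[col 0] 0000*, 0001*, 0010*, 0011*, 0100*, 0101*, 0110*, 1010*, 1011*, 1100*, 1101*, 1111*
[col 1] -010*, -011*, -100*, -101*, 0-00*, 0-01*, 0-10*, 00-0*, 00-1*, 000-*, 001-*, 01-0*, 010-*, 1-11, 101-*, 11-1, 110-*
[col 2] -01-, -10-, 0--0, 0-0-, 00--
Prime implicants: -01-, -10-, 0--0, 0-0-, 00--, 1-11, 11-1
PI chart (minterm → PIs covering it):
  0 | 0--0,0-0-,00--
  1 | 0-0-,00--
  2 | -01-,0--0,00--
  3 | -01-,00--
  4 | -10-,0--0,0-0-
  5 | -10-,0-0-
  6 | 0--0  (sole → essential)
  10 | -01-  (sole → essential)
  11 | -01-,1-11
  12 | -10-  (sole → essential)
  13 | -10-,11-1
  15 | 1-11,11-1
Essential prime implicants: -01-, -10-, 0--0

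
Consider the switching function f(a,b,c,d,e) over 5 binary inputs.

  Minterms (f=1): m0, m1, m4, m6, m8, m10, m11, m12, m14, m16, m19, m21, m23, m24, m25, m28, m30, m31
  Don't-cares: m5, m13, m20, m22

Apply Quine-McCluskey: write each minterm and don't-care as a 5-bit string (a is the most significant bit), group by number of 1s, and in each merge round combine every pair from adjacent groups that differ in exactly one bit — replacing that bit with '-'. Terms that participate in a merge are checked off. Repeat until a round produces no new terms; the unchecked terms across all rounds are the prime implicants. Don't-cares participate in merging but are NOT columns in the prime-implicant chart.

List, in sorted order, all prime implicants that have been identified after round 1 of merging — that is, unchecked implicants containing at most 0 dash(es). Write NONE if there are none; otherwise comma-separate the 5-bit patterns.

NONE

[col 0] 00000*, 00001*, 00100*, 00101*, 00110*, 01000*, 01010*, 01011*, 01100*, 01101*, 01110*, 10000*, 10011*, 10100*, 10101*, 10110*, 10111*, 11000*, 11001*, 11100*, 11110*, 11111*
[col 1] -0000*, -0100*, -0101*, -0110*, -1000*, -1100*, -1110*, 0-000*, 0-100*, 0-101*, 0-110*, 00-00*, 00-01*, 0000-*, 001-0*, 0010-*, 01-00*, 01-10*, 010-0*, 0101-, 011-0*, 0110-*, 1-000*, 1-100*, 1-110*, 1-111*, 10-00*, 10-11, 101-0*, 101-1*, 1010-*, 1011-*, 11-00*, 1100-, 111-0*, 1111-*
[col 2] --000*, --100*, --110*, -0-00*, -01-0*, -010-, -1-00*, -11-0*, 0--00*, 0-1-0*, 0-10-, 00-0-, 01--0, 1--00*, 1-1-0*, 1-11-, 101--
[col 3] ---00, --1-0
Prime implicants: ---00, --1-0, -010-, 0-10-, 00-0-, 01--0, 0101-, 1-11-, 10-11, 101--, 1100-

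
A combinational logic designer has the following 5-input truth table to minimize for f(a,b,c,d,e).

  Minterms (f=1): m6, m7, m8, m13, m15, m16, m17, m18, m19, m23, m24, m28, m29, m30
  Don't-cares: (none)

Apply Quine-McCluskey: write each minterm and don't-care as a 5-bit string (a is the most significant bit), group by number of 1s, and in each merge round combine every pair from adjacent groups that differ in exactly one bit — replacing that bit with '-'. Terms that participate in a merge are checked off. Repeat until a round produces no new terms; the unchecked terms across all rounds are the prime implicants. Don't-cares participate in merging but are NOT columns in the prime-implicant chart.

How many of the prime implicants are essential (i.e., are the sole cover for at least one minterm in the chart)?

4

Round 0: 00110✓ 00111✓ 01000✓ 01101✓ 01111✓ 10000✓ 10001✓ 10010✓ 10011✓ 10111✓ 11000✓ 11100✓ 11101✓ 11110✓
Round 1: -0111 -1000 -1101 0-111 0011- 011-1 1-000 10-11 100-0✓ 100-1✓ 1000-✓ 1001-✓ 11-00 111-0 1110-
Round 2: 100--
PIs = {-0111, -1000, -1101, 0-111, 0011-, 011-1, 1-000, 10-11, 100--, 11-00, 111-0, 1110-}
Coverage chart:
  m6: 0011- ←essential
  m7: -0111,0-111,0011-
  m8: -1000 ←essential
  m13: -1101,011-1
  m15: 0-111,011-1
  m16: 1-000,100--
  m17: 100-- ←essential
  m18: 100-- ←essential
  m19: 10-11,100--
  m23: -0111,10-11
  m24: -1000,1-000,11-00
  m28: 11-00,111-0,1110-
  m29: -1101,1110-
  m30: 111-0 ←essential
Essential: -1000, 0011-, 100--, 111-0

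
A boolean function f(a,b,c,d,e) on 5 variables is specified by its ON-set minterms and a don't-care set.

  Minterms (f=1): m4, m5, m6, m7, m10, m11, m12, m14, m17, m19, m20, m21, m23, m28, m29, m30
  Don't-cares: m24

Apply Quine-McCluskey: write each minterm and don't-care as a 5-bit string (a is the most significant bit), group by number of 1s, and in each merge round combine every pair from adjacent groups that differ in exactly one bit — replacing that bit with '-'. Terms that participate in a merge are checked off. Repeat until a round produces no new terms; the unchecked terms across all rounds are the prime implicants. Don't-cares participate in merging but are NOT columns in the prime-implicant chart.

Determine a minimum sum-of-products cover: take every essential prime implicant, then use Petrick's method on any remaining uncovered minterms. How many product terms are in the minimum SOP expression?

[col 0] 00100*, 00101*, 00110*, 00111*, 01010*, 01011*, 01100*, 01110*, 10001*, 10011*, 10100*, 10101*, 10111*, 11000*, 11100*, 11101*, 11110*
[col 1] -0100*, -0101*, -0111*, -1100*, -1110*, 0-100*, 0-110*, 001-0*, 001-1*, 0010-*, 0011-*, 01-10, 0101-, 011-0*, 1-100*, 1-101*, 10-01*, 10-11*, 100-1*, 101-1*, 1010-*, 11-00, 111-0*, 1110-*
[col 2] --100, -01-1, -010-, -11-0, 0-1-0, 001--, 1-10-, 10--1
Prime implicants: --100, -01-1, -010-, -11-0, 0-1-0, 001--, 01-10, 0101-, 1-10-, 10--1, 11-00
PI chart (minterm → PIs covering it):
  4 | --100,-010-,0-1-0,001--
  5 | -01-1,-010-,001--
  6 | 0-1-0,001--
  7 | -01-1,001--
  10 | 01-10,0101-
  11 | 0101-  (sole → essential)
  12 | --100,-11-0,0-1-0
  14 | -11-0,0-1-0,01-10
  17 | 10--1  (sole → essential)
  19 | 10--1  (sole → essential)
  20 | --100,-010-,1-10-
  21 | -01-1,-010-,1-10-,10--1
  23 | -01-1,10--1
  28 | --100,-11-0,1-10-,11-00
  29 | 1-10-  (sole → essential)
  30 | -11-0  (sole → essential)
Essential prime implicants: -11-0, 0101-, 1-10-, 10--1
Petrick residual → 001--
Minimum SOP uses 5 PIs: bce' + a'b'c + a'bc'd + acd' + ab'e

5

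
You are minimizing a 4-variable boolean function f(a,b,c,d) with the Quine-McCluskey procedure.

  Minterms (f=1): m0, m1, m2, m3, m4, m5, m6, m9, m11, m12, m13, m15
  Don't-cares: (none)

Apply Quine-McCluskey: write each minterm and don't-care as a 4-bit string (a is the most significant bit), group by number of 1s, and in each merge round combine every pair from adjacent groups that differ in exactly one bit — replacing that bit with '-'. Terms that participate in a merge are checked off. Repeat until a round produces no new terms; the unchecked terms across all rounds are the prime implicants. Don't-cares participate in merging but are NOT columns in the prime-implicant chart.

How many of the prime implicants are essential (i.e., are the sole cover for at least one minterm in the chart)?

Round 0: 0000✓ 0001✓ 0010✓ 0011✓ 0100✓ 0101✓ 0110✓ 1001✓ 1011✓ 1100✓ 1101✓ 1111✓
Round 1: -001✓ -011✓ -100✓ -101✓ 0-00✓ 0-01✓ 0-10✓ 00-0✓ 00-1✓ 000-✓ 001-✓ 01-0✓ 010-✓ 1-01✓ 1-11✓ 10-1✓ 11-1✓ 110-✓
Round 2: --01 -0-1 -10- 0--0 0-0- 00-- 1--1
PIs = {--01, -0-1, -10-, 0--0, 0-0-, 00--, 1--1}
Coverage chart:
  m0: 0--0,0-0-,00--
  m1: --01,-0-1,0-0-,00--
  m2: 0--0,00--
  m3: -0-1,00--
  m4: -10-,0--0,0-0-
  m5: --01,-10-,0-0-
  m6: 0--0 ←essential
  m9: --01,-0-1,1--1
  m11: -0-1,1--1
  m12: -10- ←essential
  m13: --01,-10-,1--1
  m15: 1--1 ←essential
Essential: -10-, 0--0, 1--1

3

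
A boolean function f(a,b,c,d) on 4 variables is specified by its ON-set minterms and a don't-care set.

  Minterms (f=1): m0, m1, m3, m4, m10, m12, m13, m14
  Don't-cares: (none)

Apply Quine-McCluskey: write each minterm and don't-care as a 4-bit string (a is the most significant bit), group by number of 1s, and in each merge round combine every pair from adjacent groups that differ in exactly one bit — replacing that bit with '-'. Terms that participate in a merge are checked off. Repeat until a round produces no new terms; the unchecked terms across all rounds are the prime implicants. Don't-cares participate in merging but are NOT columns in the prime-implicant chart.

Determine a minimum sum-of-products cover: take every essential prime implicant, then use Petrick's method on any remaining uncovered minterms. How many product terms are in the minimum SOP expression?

Round 0: 0000✓ 0001✓ 0011✓ 0100✓ 1010✓ 1100✓ 1101✓ 1110✓
Round 1: -100 0-00 00-1 000- 1-10 11-0 110-
PIs = {-100, 0-00, 00-1, 000-, 1-10, 11-0, 110-}
Coverage chart:
  m0: 0-00,000-
  m1: 00-1,000-
  m3: 00-1 ←essential
  m4: -100,0-00
  m10: 1-10 ←essential
  m12: -100,11-0,110-
  m13: 110- ←essential
  m14: 1-10,11-0
Essential: 00-1, 1-10, 110-
Petrick residual → 0-00
Min cover (4 terms): a'c'd' + a'b'd + acd' + abc'

4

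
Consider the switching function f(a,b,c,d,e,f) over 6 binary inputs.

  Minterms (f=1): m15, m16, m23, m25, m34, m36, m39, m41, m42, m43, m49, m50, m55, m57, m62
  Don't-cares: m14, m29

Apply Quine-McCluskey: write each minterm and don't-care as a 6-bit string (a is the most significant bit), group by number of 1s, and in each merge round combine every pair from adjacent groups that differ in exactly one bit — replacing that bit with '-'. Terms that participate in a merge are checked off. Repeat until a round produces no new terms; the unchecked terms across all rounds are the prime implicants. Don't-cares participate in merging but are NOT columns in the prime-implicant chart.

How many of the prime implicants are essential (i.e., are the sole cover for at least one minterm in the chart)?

[col 0] 001110*, 001111*, 010000, 010111*, 011001*, 011101*, 100010*, 100100, 100111*, 101001*, 101010*, 101011*, 110001*, 110010*, 110111*, 111001*, 111110
[col 1] -10111, -11001, 00111-, 011-01, 1-0010, 1-0111, 1-1001, 10-010, 1010-1, 10101-, 11-001
Prime implicants: -10111, -11001, 00111-, 010000, 011-01, 1-0010, 1-0111, 1-1001, 10-010, 100100, 1010-1, 10101-, 11-001, 111110
PI chart (minterm → PIs covering it):
  15 | 00111-  (sole → essential)
  16 | 010000  (sole → essential)
  23 | -10111  (sole → essential)
  25 | -11001,011-01
  34 | 1-0010,10-010
  36 | 100100  (sole → essential)
  39 | 1-0111  (sole → essential)
  41 | 1-1001,1010-1
  42 | 10-010,10101-
  43 | 1010-1,10101-
  49 | 11-001  (sole → essential)
  50 | 1-0010  (sole → essential)
  55 | -10111,1-0111
  57 | -11001,1-1001,11-001
  62 | 111110  (sole → essential)
Essential prime implicants: -10111, 00111-, 010000, 1-0010, 1-0111, 100100, 11-001, 111110

8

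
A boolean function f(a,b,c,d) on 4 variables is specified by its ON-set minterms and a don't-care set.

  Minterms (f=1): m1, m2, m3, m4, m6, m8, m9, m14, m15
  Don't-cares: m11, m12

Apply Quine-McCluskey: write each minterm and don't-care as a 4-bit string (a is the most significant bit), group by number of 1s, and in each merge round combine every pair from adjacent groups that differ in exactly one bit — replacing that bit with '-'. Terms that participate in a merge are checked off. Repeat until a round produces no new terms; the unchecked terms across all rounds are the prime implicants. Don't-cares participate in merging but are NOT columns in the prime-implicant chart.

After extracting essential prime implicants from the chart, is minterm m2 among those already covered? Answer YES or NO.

NO

[col 0] 0001*, 0010*, 0011*, 0100*, 0110*, 1000*, 1001*, 1011*, 1100*, 1110*, 1111*
[col 1] -001*, -011*, -100*, -110*, 0-10, 00-1*, 001-, 01-0*, 1-00, 1-11, 10-1*, 100-, 11-0*, 111-
[col 2] -0-1, -1-0
Prime implicants: -0-1, -1-0, 0-10, 001-, 1-00, 1-11, 100-, 111-
PI chart (minterm → PIs covering it):
  1 | -0-1  (sole → essential)
  2 | 0-10,001-
  3 | -0-1,001-
  4 | -1-0  (sole → essential)
  6 | -1-0,0-10
  8 | 1-00,100-
  9 | -0-1,100-
  14 | -1-0,111-
  15 | 1-11,111-
Essential prime implicants: -0-1, -1-0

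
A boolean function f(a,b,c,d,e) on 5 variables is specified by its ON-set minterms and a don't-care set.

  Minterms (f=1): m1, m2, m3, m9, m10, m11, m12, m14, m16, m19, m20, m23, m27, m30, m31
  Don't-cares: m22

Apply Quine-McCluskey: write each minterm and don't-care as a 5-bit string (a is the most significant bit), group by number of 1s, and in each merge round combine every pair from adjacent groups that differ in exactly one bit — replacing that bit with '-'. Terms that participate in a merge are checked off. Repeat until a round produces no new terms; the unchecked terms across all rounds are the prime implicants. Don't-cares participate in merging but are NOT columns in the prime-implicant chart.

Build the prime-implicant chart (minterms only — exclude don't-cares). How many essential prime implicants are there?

4

Round 0: 00001✓ 00010✓ 00011✓ 01001✓ 01010✓ 01011✓ 01100✓ 01110✓ 10000✓ 10011✓ 10100✓ 10110✓ 10111✓ 11011✓ 11110✓ 11111✓
Round 1: -0011✓ -1011✓ -1110 0-001✓ 0-010✓ 0-011✓ 000-1✓ 0001-✓ 01-10 010-1✓ 0101-✓ 011-0 1-011✓ 1-110✓ 1-111✓ 10-00 10-11✓ 101-0 1011-✓ 11-11✓ 1111-✓
Round 2: --011 0-0-1 0-01- 1--11 1-11-
PIs = {--011, -1110, 0-0-1, 0-01-, 01-10, 011-0, 1--11, 1-11-, 10-00, 101-0}
Coverage chart:
  m1: 0-0-1 ←essential
  m2: 0-01- ←essential
  m3: --011,0-0-1,0-01-
  m9: 0-0-1 ←essential
  m10: 0-01-,01-10
  m11: --011,0-0-1,0-01-
  m12: 011-0 ←essential
  m14: -1110,01-10,011-0
  m16: 10-00 ←essential
  m19: --011,1--11
  m20: 10-00,101-0
  m23: 1--11,1-11-
  m27: --011,1--11
  m30: -1110,1-11-
  m31: 1--11,1-11-
Essential: 0-0-1, 0-01-, 011-0, 10-00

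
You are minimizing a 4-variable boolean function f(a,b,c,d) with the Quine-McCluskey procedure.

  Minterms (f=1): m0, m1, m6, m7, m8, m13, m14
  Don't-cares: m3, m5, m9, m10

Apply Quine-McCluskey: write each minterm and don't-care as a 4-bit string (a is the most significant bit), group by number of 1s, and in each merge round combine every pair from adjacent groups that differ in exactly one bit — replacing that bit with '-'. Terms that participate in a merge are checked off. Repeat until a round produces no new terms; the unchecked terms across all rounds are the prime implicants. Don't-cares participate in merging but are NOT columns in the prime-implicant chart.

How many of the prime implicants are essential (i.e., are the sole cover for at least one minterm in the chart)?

2

Round 0: 0000✓ 0001✓ 0011✓ 0101✓ 0110✓ 0111✓ 1000✓ 1001✓ 1010✓ 1101✓ 1110✓
Round 1: -000✓ -001✓ -101✓ -110 0-01✓ 0-11✓ 00-1✓ 000-✓ 01-1✓ 011- 1-01✓ 1-10 10-0 100-✓
Round 2: --01 -00- 0--1
PIs = {--01, -00-, -110, 0--1, 011-, 1-10, 10-0}
Coverage chart:
  m0: -00- ←essential
  m1: --01,-00-,0--1
  m6: -110,011-
  m7: 0--1,011-
  m8: -00-,10-0
  m13: --01 ←essential
  m14: -110,1-10
Essential: --01, -00-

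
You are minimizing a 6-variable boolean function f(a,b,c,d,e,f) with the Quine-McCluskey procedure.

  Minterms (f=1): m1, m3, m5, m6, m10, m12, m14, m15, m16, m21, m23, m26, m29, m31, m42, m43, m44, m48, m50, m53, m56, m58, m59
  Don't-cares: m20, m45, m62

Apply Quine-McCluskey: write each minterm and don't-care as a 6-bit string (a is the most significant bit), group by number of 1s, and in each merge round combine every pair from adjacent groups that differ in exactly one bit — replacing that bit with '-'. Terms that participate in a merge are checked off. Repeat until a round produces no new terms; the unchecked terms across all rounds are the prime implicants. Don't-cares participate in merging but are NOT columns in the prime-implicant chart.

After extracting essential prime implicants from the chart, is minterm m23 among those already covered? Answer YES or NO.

YES

size-2^0 implicants → 000001(✓)  000011(✓)  000101(✓)  000110(✓)  001010(✓)  001100(✓)  001110(✓)  001111(✓)  010000(✓)  010100(✓)  010101(✓)  010111(✓)  011010(✓)  011101(✓)  011111(✓)  101010(✓)  101011(✓)  101100(✓)  101101(✓)  110000(✓)  110010(✓)  110101(✓)  111000(✓)  111010(✓)  111011(✓)  111110(✓)
size-2^1 implicants → -01010(✓)  -01100  -10000  -10101  -11010(✓)  0-0101  0-1010(✓)  0-1111  00-110  000-01  0000-1  001-10  0011-0  00111-  01-101(✓)  01-111(✓)  010-00  0101-1(✓)  01010-  0111-1(✓)  1-1010(✓)  1-1011(✓)  10101-(✓)  10110-  11-000(✓)  11-010(✓)  1100-0(✓)  111-10  1110-0(✓)  11101-(✓)
size-2^2 implicants → --1010  01-1-1  1-101-  11-0-0
Unchecked terms (primes): --1010, -01100, -10000, -10101, 0-0101, 0-1111, 00-110, 000-01, 0000-1, 001-10, 0011-0, 00111-, 01-1-1, 010-00, 01010-, 1-101-, 10110-, 11-0-0, 111-10
Minterm coverage:
  m1 ⊆ 000-01,0000-1
  m3 ⊆ 0000-1 [E]
  m5 ⊆ 0-0101,000-01
  m6 ⊆ 00-110 [E]
  m10 ⊆ --1010,001-10
  m12 ⊆ -01100,0011-0
  m14 ⊆ 00-110,001-10,0011-0,00111-
  m15 ⊆ 0-1111,00111-
  m16 ⊆ -10000,010-00
  m21 ⊆ -10101,0-0101,01-1-1,01010-
  m23 ⊆ 01-1-1 [E]
  m26 ⊆ --1010 [E]
  m29 ⊆ 01-1-1 [E]
  m31 ⊆ 0-1111,01-1-1
  m42 ⊆ --1010,1-101-
  m43 ⊆ 1-101- [E]
  m44 ⊆ -01100,10110-
  m48 ⊆ -10000,11-0-0
  m50 ⊆ 11-0-0 [E]
  m53 ⊆ -10101 [E]
  m56 ⊆ 11-0-0 [E]
  m58 ⊆ --1010,1-101-,11-0-0,111-10
  m59 ⊆ 1-101- [E]
E = {--1010, -10101, 00-110, 0000-1, 01-1-1, 1-101-, 11-0-0}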